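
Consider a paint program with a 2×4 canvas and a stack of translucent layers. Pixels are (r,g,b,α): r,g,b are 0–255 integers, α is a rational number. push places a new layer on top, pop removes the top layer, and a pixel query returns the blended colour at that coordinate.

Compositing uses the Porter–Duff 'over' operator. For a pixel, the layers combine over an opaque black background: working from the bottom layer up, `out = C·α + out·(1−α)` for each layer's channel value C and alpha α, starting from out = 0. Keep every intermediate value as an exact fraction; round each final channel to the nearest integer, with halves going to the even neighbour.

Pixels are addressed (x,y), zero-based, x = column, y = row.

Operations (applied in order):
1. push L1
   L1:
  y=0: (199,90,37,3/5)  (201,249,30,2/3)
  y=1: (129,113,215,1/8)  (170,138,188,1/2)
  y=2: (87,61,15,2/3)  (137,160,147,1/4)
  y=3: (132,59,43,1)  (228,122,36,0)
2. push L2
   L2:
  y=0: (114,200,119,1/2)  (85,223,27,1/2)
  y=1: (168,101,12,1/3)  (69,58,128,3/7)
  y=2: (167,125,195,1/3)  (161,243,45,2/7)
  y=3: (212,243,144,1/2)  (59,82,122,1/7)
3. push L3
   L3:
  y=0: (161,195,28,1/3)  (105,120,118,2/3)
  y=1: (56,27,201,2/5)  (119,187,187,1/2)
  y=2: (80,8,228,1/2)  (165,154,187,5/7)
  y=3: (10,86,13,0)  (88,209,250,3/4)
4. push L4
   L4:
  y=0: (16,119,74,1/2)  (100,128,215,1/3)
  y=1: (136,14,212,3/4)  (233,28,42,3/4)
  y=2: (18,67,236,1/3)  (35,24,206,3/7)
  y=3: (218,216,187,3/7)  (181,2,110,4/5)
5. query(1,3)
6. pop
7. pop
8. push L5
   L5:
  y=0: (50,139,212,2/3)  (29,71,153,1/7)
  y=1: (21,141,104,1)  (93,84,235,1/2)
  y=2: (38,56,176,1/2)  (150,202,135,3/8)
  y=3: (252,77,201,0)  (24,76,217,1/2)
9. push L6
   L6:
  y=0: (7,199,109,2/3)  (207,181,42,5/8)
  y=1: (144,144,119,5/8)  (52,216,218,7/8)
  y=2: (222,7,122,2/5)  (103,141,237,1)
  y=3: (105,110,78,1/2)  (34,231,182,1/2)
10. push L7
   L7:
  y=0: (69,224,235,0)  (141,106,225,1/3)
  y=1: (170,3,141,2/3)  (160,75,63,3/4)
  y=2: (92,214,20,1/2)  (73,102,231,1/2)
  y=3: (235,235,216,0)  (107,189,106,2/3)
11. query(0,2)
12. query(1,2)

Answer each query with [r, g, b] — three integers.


at x=1,y=3 over L1,L2,L3,L4:
+L1 (α=0) → [0, 0, 0]
+L2 (α=1/7) → [59/7, 82/7, 122/7]
+L3 (α=3/4) → [1907/28, 4471/28, 1343/7]
+L4 (α=4/5) → [22179/140, 939/28, 4423/35]
rounded: [158, 34, 126]

query (0,2) [L1,L2,L5,L6,L7] — begin 0,0,0
+L1 (α=2/3) → [58, 122/3, 10]
+L2 (α=1/3) → [283/3, 619/9, 215/3]
+L5 (α=1/2) → [397/6, 1123/18, 743/6]
+L6 (α=2/5) → [257/2, 1207/30, 1231/10]
+L7 (α=1/2) → [441/4, 7627/60, 1431/20]
= [110, 127, 72]

query (1,2) [L1,L2,L5,L6,L7] — begin 0,0,0
L1 α=1/4: [137/4, 40, 147/4]
L2 α=2/7: [1973/28, 98, 1095/28]
L5 α=3/8: [22465/224, 137, 16815/224]
L6 α=1: [103, 141, 237]
L7 α=1/2: [88, 243/2, 234]
rounded: [88, 122, 234]


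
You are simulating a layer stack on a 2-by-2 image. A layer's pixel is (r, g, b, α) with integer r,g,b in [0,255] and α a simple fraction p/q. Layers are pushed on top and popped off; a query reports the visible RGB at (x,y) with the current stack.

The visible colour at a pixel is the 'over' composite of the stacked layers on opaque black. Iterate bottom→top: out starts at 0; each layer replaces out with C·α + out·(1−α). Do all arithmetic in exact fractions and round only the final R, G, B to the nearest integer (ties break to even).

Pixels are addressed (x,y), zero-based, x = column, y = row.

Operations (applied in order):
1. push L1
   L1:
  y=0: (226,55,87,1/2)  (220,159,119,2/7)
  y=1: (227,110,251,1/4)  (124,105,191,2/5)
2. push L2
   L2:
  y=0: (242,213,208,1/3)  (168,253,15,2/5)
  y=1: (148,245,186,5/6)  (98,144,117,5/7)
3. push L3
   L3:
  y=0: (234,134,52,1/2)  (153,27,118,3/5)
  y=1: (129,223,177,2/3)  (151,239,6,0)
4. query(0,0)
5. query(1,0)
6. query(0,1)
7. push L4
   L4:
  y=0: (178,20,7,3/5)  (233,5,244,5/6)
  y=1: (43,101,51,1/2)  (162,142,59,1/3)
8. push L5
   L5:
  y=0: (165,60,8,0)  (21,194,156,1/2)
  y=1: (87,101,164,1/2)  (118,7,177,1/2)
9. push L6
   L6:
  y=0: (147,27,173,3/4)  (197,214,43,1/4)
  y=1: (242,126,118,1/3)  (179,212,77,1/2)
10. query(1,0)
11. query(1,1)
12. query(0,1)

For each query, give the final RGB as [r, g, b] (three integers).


at x=0,y=0 over L1,L2,L3:
+L1 (α=1/2) → [113, 55/2, 87/2]
+L2 (α=1/3) → [156, 268/3, 295/3]
+L3 (α=1/2) → [195, 335/3, 451/6]
= [195, 112, 75]

at x=1,y=0 over L1,L2,L3:
after L1 α=2/7: [440/7, 318/7, 34]
after L2 α=2/5: [3672/35, 4496/35, 132/5]
after L3 α=3/5: [23409/175, 11827/175, 2034/25]
= [134, 68, 81]

at x=0,y=1 over L1,L2,L3:
after L1 α=1/4: [227/4, 55/2, 251/4]
after L2 α=5/6: [3187/24, 835/4, 3971/24]
after L3 α=2/3: [9379/72, 873/4, 12467/72]
rounded: [130, 218, 173]

query (1,0) [L1,L2,L3,L4,L5,L6] — begin 0,0,0
+L1 (α=2/7) → [440/7, 318/7, 34]
+L2 (α=2/5) → [3672/35, 4496/35, 132/5]
+L3 (α=3/5) → [23409/175, 11827/175, 2034/25]
+L4 (α=5/6) → [113642/525, 8101/525, 16267/75]
+L5 (α=1/2) → [124667/1050, 109951/1050, 27967/150]
+L6 (α=1/4) → [193617/1400, 184851/1400, 30117/200]
= [138, 132, 151]

query (1,1) [L1,L2,L3,L4,L5,L6] — begin 0,0,0
after L1 α=2/5: [248/5, 42, 382/5]
after L2 α=5/7: [2946/35, 804/7, 527/5]
after L3 α=0: [2946/35, 804/7, 527/5]
after L4 α=1/3: [3854/35, 2602/21, 1349/15]
after L5 α=1/2: [3992/35, 2749/42, 2002/15]
after L6 α=1/2: [10257/70, 11653/84, 3157/30]
→ [147, 139, 105]

at x=0,y=1 over L1,L2,L3,L4,L5,L6:
L1 α=1/4: [227/4, 55/2, 251/4]
L2 α=5/6: [3187/24, 835/4, 3971/24]
L3 α=2/3: [9379/72, 873/4, 12467/72]
L4 α=1/2: [12475/144, 1277/8, 16139/144]
L5 α=1/2: [25003/288, 2085/16, 39755/288]
L6 α=1/3: [59851/432, 1031/8, 56747/432]
= [139, 129, 131]


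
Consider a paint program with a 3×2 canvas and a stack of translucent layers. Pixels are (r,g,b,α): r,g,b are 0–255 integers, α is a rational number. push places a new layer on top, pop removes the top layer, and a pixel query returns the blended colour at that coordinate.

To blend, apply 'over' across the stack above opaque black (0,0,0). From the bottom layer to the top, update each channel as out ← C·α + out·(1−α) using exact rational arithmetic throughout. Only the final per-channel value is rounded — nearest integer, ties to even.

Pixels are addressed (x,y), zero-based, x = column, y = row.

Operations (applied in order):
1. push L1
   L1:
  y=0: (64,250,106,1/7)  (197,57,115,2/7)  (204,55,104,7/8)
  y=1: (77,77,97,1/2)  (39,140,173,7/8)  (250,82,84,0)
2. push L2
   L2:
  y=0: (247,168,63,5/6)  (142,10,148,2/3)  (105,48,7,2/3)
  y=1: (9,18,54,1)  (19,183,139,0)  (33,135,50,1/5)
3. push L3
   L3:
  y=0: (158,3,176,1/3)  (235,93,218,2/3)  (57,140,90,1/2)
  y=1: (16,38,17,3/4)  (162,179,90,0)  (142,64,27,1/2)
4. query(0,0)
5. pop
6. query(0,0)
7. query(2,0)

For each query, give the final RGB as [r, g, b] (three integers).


query (0,0) [L1,L2,L3] — begin 0,0,0
after L1 α=1/7: [64/7, 250/7, 106/7]
after L2 α=5/6: [2903/14, 3065/21, 2311/42]
after L3 α=1/3: [4009/21, 6193/63, 6007/63]
= [191, 98, 95]

query (0,0) [L1,L2] — begin 0,0,0
after L1 α=1/7: [64/7, 250/7, 106/7]
after L2 α=5/6: [2903/14, 3065/21, 2311/42]
→ [207, 146, 55]

at x=2,y=0 over L1,L2:
+L1 (α=7/8) → [357/2, 385/8, 91]
+L2 (α=2/3) → [259/2, 1153/24, 35]
= [130, 48, 35]


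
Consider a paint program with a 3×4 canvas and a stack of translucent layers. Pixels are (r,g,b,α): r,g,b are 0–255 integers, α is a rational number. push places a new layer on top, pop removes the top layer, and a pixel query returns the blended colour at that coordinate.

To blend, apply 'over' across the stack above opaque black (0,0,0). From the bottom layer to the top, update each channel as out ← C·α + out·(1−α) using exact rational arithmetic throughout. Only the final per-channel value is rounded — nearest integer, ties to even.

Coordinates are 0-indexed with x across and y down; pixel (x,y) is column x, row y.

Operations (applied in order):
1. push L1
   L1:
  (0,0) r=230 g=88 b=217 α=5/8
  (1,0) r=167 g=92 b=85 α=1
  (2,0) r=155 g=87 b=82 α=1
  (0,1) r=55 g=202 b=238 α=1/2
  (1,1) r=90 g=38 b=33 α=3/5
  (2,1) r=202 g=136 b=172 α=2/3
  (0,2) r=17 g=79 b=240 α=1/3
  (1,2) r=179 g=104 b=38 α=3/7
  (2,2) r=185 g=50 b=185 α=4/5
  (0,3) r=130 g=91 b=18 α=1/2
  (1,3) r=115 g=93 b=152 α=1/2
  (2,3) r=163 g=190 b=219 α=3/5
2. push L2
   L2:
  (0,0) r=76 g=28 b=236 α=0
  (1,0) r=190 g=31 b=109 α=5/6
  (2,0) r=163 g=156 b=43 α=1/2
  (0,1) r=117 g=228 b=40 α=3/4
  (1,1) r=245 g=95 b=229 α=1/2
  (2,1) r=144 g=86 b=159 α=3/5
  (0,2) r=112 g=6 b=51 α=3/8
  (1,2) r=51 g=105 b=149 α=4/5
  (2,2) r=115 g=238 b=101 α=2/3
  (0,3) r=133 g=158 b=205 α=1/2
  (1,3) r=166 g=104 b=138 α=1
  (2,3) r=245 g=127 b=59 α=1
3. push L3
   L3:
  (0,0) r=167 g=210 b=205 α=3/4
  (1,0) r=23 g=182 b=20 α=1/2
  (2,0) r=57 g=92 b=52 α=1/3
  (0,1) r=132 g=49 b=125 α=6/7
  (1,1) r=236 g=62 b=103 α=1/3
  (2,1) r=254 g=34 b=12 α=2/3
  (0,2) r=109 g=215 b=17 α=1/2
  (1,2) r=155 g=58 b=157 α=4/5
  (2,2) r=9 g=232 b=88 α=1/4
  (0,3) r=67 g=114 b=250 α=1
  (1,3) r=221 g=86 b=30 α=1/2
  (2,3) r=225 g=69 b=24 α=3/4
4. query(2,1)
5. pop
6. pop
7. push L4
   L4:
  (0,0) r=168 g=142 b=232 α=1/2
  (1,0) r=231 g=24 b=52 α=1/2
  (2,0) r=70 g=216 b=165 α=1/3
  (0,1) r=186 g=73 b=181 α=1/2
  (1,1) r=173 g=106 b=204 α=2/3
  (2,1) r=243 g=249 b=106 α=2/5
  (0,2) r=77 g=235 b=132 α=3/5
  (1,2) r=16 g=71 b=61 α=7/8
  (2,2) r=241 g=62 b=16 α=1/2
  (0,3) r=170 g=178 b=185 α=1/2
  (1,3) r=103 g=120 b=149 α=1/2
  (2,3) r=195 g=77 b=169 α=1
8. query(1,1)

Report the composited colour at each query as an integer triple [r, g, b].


query (2,1) [L1,L2,L3] — begin 0,0,0
after L1 α=2/3: [404/3, 272/3, 344/3]
after L2 α=3/5: [2104/15, 1318/15, 2119/15]
after L3 α=2/3: [9724/45, 2338/45, 2479/45]
→ [216, 52, 55]

(1,1) stack=L1,L4; from [0,0,0]:
after L1 α=3/5: [54, 114/5, 99/5]
after L4 α=2/3: [400/3, 1174/15, 713/5]
rounded: [133, 78, 143]


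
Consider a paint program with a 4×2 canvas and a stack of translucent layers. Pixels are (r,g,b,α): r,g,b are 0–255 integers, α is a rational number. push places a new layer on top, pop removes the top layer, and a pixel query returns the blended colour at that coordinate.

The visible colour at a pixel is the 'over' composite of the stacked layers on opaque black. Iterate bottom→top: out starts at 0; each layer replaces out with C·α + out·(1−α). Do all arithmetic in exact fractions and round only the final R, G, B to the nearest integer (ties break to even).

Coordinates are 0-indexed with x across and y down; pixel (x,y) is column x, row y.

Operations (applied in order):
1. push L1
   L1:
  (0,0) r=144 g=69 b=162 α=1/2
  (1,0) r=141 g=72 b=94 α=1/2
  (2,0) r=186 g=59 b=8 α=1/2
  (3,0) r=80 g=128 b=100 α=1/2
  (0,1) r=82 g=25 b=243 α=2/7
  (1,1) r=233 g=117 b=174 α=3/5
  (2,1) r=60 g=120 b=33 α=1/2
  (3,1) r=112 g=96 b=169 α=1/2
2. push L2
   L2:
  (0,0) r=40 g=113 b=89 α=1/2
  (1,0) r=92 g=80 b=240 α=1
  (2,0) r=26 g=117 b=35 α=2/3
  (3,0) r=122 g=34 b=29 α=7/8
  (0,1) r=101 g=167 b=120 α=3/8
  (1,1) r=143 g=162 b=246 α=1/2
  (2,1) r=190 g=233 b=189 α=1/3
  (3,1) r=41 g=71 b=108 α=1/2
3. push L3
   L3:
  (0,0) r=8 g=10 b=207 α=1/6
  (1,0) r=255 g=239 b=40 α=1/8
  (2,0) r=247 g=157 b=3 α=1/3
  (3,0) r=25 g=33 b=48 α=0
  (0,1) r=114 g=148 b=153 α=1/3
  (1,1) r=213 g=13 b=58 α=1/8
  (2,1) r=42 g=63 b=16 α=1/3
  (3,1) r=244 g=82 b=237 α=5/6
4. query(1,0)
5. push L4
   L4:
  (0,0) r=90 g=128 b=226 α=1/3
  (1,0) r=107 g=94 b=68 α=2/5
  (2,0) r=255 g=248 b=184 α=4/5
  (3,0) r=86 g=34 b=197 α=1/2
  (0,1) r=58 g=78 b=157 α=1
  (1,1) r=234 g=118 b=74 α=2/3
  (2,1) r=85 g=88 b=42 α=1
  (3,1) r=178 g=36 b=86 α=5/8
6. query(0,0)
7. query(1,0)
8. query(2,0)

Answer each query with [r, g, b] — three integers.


(1,0) stack=L1,L2,L3; from [0,0,0]:
+L1 (α=1/2) → [141/2, 36, 47]
+L2 (α=1) → [92, 80, 240]
+L3 (α=1/8) → [899/8, 799/8, 215]
rounded: [112, 100, 215]

at x=0,y=0 over L1,L2,L3,L4:
+L1 (α=1/2) → [72, 69/2, 81]
+L2 (α=1/2) → [56, 295/4, 85]
+L3 (α=1/6) → [48, 505/8, 316/3]
+L4 (α=1/3) → [62, 339/4, 1310/9]
rounded: [62, 85, 146]

at x=1,y=0 over L1,L2,L3,L4:
after L1 α=1/2: [141/2, 36, 47]
after L2 α=1: [92, 80, 240]
after L3 α=1/8: [899/8, 799/8, 215]
after L4 α=2/5: [4409/40, 3901/40, 781/5]
rounded: [110, 98, 156]

at x=2,y=0 over L1,L2,L3,L4:
after L1 α=1/2: [93, 59/2, 4]
after L2 α=2/3: [145/3, 527/6, 74/3]
after L3 α=1/3: [1031/9, 998/9, 157/9]
after L4 α=4/5: [10211/45, 9926/45, 6781/45]
rounded: [227, 221, 151]


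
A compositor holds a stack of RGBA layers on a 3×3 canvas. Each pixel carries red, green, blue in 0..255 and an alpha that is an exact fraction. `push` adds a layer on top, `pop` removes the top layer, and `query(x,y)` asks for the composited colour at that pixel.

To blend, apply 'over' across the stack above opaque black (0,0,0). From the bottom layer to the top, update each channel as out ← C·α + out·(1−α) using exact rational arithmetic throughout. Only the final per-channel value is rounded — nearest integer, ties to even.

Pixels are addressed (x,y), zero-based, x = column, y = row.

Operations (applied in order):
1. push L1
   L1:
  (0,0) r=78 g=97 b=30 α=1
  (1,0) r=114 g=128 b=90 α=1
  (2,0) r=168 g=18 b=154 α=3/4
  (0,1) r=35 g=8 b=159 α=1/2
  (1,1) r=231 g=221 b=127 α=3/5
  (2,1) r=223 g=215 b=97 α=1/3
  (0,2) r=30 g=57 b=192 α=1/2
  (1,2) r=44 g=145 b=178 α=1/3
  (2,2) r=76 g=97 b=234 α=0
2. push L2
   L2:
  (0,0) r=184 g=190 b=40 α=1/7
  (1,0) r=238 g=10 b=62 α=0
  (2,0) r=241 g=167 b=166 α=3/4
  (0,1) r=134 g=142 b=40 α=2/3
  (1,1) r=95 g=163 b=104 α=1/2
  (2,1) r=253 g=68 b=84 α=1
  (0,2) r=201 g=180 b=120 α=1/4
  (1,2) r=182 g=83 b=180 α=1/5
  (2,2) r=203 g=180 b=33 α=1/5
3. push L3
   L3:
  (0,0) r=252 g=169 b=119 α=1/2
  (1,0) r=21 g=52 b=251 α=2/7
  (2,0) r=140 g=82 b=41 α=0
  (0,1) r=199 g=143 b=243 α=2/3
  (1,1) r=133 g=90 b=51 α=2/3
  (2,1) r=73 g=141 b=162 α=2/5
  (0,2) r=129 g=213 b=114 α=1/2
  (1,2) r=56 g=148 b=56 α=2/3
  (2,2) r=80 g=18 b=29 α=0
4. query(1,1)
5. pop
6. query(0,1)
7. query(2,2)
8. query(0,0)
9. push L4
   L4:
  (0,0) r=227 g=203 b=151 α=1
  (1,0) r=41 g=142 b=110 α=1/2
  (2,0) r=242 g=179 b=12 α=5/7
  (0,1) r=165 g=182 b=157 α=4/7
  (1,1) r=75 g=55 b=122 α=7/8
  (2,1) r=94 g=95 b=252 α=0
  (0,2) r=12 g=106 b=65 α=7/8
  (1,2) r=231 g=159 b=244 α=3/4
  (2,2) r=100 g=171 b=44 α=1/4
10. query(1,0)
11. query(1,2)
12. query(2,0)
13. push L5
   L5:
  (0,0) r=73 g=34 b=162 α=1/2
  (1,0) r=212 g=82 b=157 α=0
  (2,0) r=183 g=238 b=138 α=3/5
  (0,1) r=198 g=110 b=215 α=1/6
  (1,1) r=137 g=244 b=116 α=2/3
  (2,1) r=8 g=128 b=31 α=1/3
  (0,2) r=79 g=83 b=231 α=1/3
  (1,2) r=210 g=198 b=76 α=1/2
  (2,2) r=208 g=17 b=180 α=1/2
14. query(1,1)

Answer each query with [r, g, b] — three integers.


at x=1,y=1 over L1,L2,L3:
+L1 (α=3/5) → [693/5, 663/5, 381/5]
+L2 (α=1/2) → [584/5, 739/5, 901/10]
+L3 (α=2/3) → [638/5, 1639/15, 1921/30]
→ [128, 109, 64]

at x=0,y=1 over L1,L2:
after L1 α=1/2: [35/2, 4, 159/2]
after L2 α=2/3: [571/6, 96, 319/6]
= [95, 96, 53]

(2,2) stack=L1,L2; from [0,0,0]:
L1 α=0: [0, 0, 0]
L2 α=1/5: [203/5, 36, 33/5]
= [41, 36, 7]

query (0,0) [L1,L2] — begin 0,0,0
after L1 α=1: [78, 97, 30]
after L2 α=1/7: [652/7, 772/7, 220/7]
= [93, 110, 31]

(1,0) stack=L1,L2,L4; from [0,0,0]:
+L1 (α=1) → [114, 128, 90]
+L2 (α=0) → [114, 128, 90]
+L4 (α=1/2) → [155/2, 135, 100]
→ [78, 135, 100]

at x=1,y=2 over L1,L2,L4:
L1 α=1/3: [44/3, 145/3, 178/3]
L2 α=1/5: [722/15, 829/15, 1252/15]
L4 α=3/4: [11117/60, 1996/15, 3058/15]
→ [185, 133, 204]

query (2,0) [L1,L2,L4] — begin 0,0,0
+L1 (α=3/4) → [126, 27/2, 231/2]
+L2 (α=3/4) → [849/4, 1029/8, 1227/8]
+L4 (α=5/7) → [467/2, 4609/28, 1467/28]
rounded: [234, 165, 52]

(1,1) stack=L1,L2,L4,L5; from [0,0,0]:
+L1 (α=3/5) → [693/5, 663/5, 381/5]
+L2 (α=1/2) → [584/5, 739/5, 901/10]
+L4 (α=7/8) → [3209/40, 333/5, 9441/80]
+L5 (α=2/3) → [4723/40, 2773/15, 28001/240]
→ [118, 185, 117]


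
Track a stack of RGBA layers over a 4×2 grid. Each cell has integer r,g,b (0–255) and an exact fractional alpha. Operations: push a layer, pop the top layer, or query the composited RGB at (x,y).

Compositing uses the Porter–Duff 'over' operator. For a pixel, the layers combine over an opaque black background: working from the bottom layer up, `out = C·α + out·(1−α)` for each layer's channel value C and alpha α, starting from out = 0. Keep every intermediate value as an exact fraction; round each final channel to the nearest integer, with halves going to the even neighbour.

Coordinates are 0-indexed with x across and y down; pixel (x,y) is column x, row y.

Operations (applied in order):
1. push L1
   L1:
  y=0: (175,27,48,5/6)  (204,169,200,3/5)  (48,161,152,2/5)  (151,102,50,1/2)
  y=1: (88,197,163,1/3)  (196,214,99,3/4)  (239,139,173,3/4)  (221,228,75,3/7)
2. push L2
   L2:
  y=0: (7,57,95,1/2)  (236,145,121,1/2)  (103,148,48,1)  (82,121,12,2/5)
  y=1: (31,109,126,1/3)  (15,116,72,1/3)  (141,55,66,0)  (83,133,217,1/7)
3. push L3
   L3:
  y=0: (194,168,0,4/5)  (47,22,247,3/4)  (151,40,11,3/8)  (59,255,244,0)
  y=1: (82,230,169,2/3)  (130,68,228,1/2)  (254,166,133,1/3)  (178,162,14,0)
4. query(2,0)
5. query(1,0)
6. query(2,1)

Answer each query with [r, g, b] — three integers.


at x=2,y=0 over L1,L2,L3:
+L1 (α=2/5) → [96/5, 322/5, 304/5]
+L2 (α=1) → [103, 148, 48]
+L3 (α=3/8) → [121, 215/2, 273/8]
= [121, 108, 34]

query (1,0) [L1,L2,L3] — begin 0,0,0
after L1 α=3/5: [612/5, 507/5, 120]
after L2 α=1/2: [896/5, 616/5, 241/2]
after L3 α=3/4: [1601/20, 473/10, 1723/8]
rounded: [80, 47, 215]

(2,1) stack=L1,L2,L3; from [0,0,0]:
L1 α=3/4: [717/4, 417/4, 519/4]
L2 α=0: [717/4, 417/4, 519/4]
L3 α=1/3: [1225/6, 749/6, 785/6]
rounded: [204, 125, 131]


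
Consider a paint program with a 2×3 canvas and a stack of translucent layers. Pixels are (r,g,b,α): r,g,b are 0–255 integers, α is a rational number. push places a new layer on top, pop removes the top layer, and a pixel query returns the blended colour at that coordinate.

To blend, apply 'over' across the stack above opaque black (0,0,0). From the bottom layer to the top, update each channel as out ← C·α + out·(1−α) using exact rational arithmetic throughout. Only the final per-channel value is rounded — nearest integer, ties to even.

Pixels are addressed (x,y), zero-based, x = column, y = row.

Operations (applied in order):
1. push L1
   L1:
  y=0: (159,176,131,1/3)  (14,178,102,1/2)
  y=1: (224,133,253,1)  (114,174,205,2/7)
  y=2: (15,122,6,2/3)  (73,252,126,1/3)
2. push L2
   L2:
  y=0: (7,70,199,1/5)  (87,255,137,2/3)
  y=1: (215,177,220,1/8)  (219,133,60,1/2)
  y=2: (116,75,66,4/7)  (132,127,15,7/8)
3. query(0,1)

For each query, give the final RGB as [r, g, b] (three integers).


at x=0,y=1 over L1,L2:
after L1 α=1: [224, 133, 253]
after L2 α=1/8: [1783/8, 277/2, 1991/8]
→ [223, 138, 249]


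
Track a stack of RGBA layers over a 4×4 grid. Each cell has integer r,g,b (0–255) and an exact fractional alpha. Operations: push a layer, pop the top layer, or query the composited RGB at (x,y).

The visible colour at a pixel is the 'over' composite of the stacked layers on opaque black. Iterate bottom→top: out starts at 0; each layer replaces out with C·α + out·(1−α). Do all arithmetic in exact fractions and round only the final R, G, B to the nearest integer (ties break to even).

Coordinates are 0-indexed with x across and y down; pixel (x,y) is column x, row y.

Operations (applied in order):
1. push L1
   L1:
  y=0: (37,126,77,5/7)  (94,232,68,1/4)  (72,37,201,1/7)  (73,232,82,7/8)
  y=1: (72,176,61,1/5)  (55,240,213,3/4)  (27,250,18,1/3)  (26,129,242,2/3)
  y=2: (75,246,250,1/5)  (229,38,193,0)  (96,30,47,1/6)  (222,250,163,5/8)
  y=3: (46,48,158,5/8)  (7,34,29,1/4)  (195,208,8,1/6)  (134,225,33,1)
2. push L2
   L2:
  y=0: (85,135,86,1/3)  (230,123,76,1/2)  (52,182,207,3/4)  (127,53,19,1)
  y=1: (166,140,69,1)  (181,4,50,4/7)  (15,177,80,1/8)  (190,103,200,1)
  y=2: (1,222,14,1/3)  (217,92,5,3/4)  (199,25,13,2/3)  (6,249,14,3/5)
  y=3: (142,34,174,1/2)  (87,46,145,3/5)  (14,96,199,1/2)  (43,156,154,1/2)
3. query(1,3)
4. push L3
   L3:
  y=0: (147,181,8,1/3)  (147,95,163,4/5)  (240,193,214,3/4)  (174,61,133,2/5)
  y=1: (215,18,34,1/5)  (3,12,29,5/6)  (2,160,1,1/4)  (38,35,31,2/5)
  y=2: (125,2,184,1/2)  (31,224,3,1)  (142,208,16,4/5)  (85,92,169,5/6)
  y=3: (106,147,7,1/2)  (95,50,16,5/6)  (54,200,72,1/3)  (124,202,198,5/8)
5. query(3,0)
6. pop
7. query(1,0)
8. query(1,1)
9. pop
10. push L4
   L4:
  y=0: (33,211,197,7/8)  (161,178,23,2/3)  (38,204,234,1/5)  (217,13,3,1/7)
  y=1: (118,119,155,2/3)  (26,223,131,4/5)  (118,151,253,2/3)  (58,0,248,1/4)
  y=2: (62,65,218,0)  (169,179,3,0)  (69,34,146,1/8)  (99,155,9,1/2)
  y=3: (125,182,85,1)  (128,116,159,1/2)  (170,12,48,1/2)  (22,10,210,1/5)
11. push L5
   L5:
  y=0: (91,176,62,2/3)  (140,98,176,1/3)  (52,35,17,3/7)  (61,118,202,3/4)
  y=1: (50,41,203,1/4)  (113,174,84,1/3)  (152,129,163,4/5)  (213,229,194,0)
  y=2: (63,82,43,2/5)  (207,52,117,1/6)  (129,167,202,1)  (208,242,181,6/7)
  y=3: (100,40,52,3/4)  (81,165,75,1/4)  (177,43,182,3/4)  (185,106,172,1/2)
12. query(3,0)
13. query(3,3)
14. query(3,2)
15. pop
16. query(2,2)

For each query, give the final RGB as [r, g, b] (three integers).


(1,3) stack=L1,L2; from [0,0,0]:
after L1 α=1/4: [7/4, 17/2, 29/4]
after L2 α=3/5: [529/10, 31, 899/10]
rounded: [53, 31, 90]

query (3,0) [L1,L2,L3] — begin 0,0,0
after L1 α=7/8: [511/8, 203, 287/4]
after L2 α=1: [127, 53, 19]
after L3 α=2/5: [729/5, 281/5, 323/5]
rounded: [146, 56, 65]

(1,0) stack=L1,L2; from [0,0,0]:
after L1 α=1/4: [47/2, 58, 17]
after L2 α=1/2: [507/4, 181/2, 93/2]
= [127, 90, 46]

at x=1,y=1 over L1,L2:
+L1 (α=3/4) → [165/4, 180, 639/4]
+L2 (α=4/7) → [3391/28, 556/7, 2717/28]
rounded: [121, 79, 97]

at x=3,y=0 over L1,L4,L5:
L1 α=7/8: [511/8, 203, 287/4]
L4 α=1/7: [343/4, 1231/7, 867/14]
L5 α=3/4: [1075/16, 3709/28, 9351/56]
= [67, 132, 167]

at x=3,y=3 over L1,L4,L5:
+L1 (α=1) → [134, 225, 33]
+L4 (α=1/5) → [558/5, 182, 342/5]
+L5 (α=1/2) → [1483/10, 144, 601/5]
= [148, 144, 120]

at x=3,y=2 over L1,L4,L5:
+L1 (α=5/8) → [555/4, 625/4, 815/8]
+L4 (α=1/2) → [951/8, 1245/8, 887/16]
+L5 (α=6/7) → [10935/56, 12861/56, 2609/16]
= [195, 230, 163]

query (2,2) [L1,L4] — begin 0,0,0
+L1 (α=1/6) → [16, 5, 47/6]
+L4 (α=1/8) → [181/8, 69/8, 1205/48]
rounded: [23, 9, 25]


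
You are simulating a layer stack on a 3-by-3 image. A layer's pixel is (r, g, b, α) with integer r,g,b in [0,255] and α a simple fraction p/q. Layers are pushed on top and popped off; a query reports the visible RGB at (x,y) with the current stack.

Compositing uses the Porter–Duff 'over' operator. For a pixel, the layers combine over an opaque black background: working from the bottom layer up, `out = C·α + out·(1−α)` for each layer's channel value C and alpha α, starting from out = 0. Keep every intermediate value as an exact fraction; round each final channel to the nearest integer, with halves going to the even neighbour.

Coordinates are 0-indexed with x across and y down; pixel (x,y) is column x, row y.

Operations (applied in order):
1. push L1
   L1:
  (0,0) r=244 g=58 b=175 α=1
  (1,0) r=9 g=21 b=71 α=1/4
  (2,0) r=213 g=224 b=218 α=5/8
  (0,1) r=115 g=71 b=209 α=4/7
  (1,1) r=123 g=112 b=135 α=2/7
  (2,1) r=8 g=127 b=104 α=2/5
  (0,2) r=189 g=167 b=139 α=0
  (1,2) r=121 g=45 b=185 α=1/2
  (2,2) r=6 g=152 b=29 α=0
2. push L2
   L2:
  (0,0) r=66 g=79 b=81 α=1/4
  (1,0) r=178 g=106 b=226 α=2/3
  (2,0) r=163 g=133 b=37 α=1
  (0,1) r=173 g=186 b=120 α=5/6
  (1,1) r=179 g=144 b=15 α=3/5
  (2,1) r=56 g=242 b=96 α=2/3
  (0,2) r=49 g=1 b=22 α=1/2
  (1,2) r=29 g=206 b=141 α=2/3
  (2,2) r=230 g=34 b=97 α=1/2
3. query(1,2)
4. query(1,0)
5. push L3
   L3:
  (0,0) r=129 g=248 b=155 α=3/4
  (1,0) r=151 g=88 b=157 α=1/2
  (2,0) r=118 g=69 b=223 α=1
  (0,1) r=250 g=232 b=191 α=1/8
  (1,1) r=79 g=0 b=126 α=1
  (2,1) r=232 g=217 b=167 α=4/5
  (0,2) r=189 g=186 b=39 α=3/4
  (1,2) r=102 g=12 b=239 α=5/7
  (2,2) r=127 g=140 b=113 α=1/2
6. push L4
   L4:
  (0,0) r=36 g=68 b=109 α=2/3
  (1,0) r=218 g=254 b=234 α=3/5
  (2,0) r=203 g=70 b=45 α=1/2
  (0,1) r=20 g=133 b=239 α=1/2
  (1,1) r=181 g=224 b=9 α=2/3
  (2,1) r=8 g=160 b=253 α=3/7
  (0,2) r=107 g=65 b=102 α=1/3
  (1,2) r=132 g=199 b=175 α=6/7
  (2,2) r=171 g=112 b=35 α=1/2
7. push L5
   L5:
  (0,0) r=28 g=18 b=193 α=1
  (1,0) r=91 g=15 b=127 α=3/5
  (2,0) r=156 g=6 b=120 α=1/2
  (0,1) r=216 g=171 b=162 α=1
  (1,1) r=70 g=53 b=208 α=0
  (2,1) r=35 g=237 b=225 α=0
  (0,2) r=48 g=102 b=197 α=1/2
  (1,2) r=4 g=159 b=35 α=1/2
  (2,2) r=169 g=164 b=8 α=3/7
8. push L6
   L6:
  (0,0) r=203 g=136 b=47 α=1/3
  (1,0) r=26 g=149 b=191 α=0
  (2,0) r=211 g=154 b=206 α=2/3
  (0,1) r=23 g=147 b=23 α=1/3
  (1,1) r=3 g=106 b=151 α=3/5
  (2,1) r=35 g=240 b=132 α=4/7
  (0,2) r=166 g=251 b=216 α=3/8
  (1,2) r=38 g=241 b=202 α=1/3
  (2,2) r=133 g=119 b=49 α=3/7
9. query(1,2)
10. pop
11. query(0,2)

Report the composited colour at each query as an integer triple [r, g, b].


query (1,2) [L1,L2] — begin 0,0,0
+L1 (α=1/2) → [121/2, 45/2, 185/2]
+L2 (α=2/3) → [79/2, 869/6, 749/6]
rounded: [40, 145, 125]

query (1,0) [L1,L2] — begin 0,0,0
L1 α=1/4: [9/4, 21/4, 71/4]
L2 α=2/3: [1433/12, 869/12, 1879/12]
→ [119, 72, 157]

(1,2) stack=L1,L2,L3,L4,L5,L6; from [0,0,0]:
after L1 α=1/2: [121/2, 45/2, 185/2]
after L2 α=2/3: [79/2, 869/6, 749/6]
after L3 α=5/7: [589/7, 1049/21, 4334/21]
after L4 α=6/7: [6133/49, 26123/147, 26384/147]
after L5 α=1/2: [6329/98, 24748/147, 31529/294]
after L6 α=1/3: [8191/147, 84923/441, 61223/441]
= [56, 193, 139]

query (0,2) [L1,L2,L3,L4,L5] — begin 0,0,0
+L1 (α=0) → [0, 0, 0]
+L2 (α=1/2) → [49/2, 1/2, 11]
+L3 (α=3/4) → [1183/8, 1117/8, 32]
+L4 (α=1/3) → [537/4, 459/4, 166/3]
+L5 (α=1/2) → [729/8, 867/8, 757/6]
→ [91, 108, 126]


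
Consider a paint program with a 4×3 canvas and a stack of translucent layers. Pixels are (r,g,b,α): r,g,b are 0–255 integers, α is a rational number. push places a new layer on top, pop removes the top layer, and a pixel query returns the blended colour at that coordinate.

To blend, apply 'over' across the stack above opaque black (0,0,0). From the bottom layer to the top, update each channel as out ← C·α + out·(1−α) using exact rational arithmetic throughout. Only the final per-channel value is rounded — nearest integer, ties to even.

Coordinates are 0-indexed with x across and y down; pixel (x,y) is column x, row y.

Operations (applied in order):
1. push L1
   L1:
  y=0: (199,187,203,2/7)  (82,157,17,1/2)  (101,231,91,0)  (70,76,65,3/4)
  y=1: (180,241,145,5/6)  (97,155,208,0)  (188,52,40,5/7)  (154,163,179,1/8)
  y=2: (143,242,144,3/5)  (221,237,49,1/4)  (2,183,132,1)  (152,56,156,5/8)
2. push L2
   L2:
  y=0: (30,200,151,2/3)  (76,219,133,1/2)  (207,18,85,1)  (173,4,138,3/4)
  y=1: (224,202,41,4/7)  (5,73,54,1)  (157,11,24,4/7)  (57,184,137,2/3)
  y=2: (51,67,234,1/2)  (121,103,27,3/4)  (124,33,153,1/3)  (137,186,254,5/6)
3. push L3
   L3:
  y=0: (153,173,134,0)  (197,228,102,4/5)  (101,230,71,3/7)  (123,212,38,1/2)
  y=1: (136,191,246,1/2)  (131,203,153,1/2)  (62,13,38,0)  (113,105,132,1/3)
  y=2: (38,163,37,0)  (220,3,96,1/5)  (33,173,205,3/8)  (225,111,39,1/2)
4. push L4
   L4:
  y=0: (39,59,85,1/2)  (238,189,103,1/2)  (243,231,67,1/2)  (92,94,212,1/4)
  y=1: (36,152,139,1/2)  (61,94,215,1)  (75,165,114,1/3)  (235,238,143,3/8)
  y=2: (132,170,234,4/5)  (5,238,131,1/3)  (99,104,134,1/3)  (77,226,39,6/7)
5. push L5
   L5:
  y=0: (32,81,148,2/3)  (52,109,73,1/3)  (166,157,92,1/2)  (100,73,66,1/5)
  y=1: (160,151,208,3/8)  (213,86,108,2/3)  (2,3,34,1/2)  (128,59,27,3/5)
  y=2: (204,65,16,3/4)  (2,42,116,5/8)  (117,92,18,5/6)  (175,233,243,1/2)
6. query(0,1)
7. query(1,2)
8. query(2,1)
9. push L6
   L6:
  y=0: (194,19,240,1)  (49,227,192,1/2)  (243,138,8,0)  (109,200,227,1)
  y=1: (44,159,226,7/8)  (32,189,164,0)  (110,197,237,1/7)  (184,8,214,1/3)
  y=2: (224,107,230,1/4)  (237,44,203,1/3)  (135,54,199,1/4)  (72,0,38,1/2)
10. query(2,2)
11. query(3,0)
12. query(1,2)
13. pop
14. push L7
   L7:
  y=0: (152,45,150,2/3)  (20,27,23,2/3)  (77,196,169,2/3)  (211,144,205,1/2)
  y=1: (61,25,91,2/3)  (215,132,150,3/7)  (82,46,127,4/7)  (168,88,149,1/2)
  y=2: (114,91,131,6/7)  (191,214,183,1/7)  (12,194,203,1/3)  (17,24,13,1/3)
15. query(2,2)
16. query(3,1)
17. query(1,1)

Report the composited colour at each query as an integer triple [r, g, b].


(0,1) stack=L1,L2,L3,L4,L5; from [0,0,0]:
after L1 α=5/6: [150, 1205/6, 725/6]
after L2 α=4/7: [1346/7, 403/2, 1053/14]
after L3 α=1/2: [1149/7, 785/4, 4497/28]
after L4 α=1/2: [1401/14, 1393/8, 8389/56]
after L5 α=3/8: [13725/112, 10589/64, 76889/448]
= [123, 165, 172]

query (1,2) [L1,L2,L3,L4,L5] — begin 0,0,0
after L1 α=1/4: [221/4, 237/4, 49/4]
after L2 α=3/4: [1673/16, 1473/16, 373/16]
after L3 α=1/5: [2553/20, 297/4, 757/20]
after L4 α=1/3: [2603/30, 773/6, 689/10]
after L5 α=5/8: [2703/80, 1193/16, 7867/80]
rounded: [34, 75, 98]

(2,1) stack=L1,L2,L3,L4,L5; from [0,0,0]:
L1 α=5/7: [940/7, 260/7, 200/7]
L2 α=4/7: [7216/49, 1088/49, 1272/49]
L3 α=0: [7216/49, 1088/49, 1272/49]
L4 α=1/3: [18107/147, 10261/147, 2710/49]
L5 α=1/2: [18401/294, 5351/147, 2188/49]
→ [63, 36, 45]

(2,2) stack=L1,L2,L3,L4,L5,L6; from [0,0,0]:
L1 α=1: [2, 183, 132]
L2 α=1/3: [128/3, 133, 139]
L3 α=3/8: [937/24, 148, 655/4]
L4 α=1/3: [2125/36, 400/3, 923/6]
L5 α=5/6: [23185/216, 890/9, 1463/36]
L6 α=1/4: [32905/288, 263/3, 3851/48]
= [114, 88, 80]

(3,0) stack=L1,L2,L3,L4,L5,L6; from [0,0,0]:
+L1 (α=3/4) → [105/2, 57, 195/4]
+L2 (α=3/4) → [1143/8, 69/4, 1851/16]
+L3 (α=1/2) → [2127/16, 917/8, 2459/32]
+L4 (α=1/4) → [7853/64, 3503/32, 14161/128]
+L5 (α=1/5) → [9453/80, 4087/40, 16273/160]
+L6 (α=1) → [109, 200, 227]
rounded: [109, 200, 227]

query (1,2) [L1,L2,L3,L4,L5,L6] — begin 0,0,0
after L1 α=1/4: [221/4, 237/4, 49/4]
after L2 α=3/4: [1673/16, 1473/16, 373/16]
after L3 α=1/5: [2553/20, 297/4, 757/20]
after L4 α=1/3: [2603/30, 773/6, 689/10]
after L5 α=5/8: [2703/80, 1193/16, 7867/80]
after L6 α=1/3: [4061/40, 515/8, 5329/40]
= [102, 64, 133]

(2,2) stack=L1,L2,L3,L4,L5,L7; from [0,0,0]:
L1 α=1: [2, 183, 132]
L2 α=1/3: [128/3, 133, 139]
L3 α=3/8: [937/24, 148, 655/4]
L4 α=1/3: [2125/36, 400/3, 923/6]
L5 α=5/6: [23185/216, 890/9, 1463/36]
L7 α=1/3: [24481/324, 3526/27, 5117/54]
= [76, 131, 95]

query (3,1) [L1,L2,L3,L4,L5,L7] — begin 0,0,0
+L1 (α=1/8) → [77/4, 163/8, 179/8]
+L2 (α=2/3) → [533/12, 3107/24, 2371/24]
+L3 (α=1/3) → [1211/18, 4367/36, 3955/36]
+L4 (α=3/8) → [18745/144, 47539/288, 35219/288]
+L5 (α=3/5) → [46393/360, 73027/720, 46883/720]
+L7 (α=1/2) → [106873/720, 136387/1440, 154163/1440]
= [148, 95, 107]

query (1,1) [L1,L2,L3,L4,L5,L7] — begin 0,0,0
L1 α=0: [0, 0, 0]
L2 α=1: [5, 73, 54]
L3 α=1/2: [68, 138, 207/2]
L4 α=1: [61, 94, 215]
L5 α=2/3: [487/3, 266/3, 431/3]
L7 α=3/7: [3883/21, 2252/21, 3074/21]
rounded: [185, 107, 146]


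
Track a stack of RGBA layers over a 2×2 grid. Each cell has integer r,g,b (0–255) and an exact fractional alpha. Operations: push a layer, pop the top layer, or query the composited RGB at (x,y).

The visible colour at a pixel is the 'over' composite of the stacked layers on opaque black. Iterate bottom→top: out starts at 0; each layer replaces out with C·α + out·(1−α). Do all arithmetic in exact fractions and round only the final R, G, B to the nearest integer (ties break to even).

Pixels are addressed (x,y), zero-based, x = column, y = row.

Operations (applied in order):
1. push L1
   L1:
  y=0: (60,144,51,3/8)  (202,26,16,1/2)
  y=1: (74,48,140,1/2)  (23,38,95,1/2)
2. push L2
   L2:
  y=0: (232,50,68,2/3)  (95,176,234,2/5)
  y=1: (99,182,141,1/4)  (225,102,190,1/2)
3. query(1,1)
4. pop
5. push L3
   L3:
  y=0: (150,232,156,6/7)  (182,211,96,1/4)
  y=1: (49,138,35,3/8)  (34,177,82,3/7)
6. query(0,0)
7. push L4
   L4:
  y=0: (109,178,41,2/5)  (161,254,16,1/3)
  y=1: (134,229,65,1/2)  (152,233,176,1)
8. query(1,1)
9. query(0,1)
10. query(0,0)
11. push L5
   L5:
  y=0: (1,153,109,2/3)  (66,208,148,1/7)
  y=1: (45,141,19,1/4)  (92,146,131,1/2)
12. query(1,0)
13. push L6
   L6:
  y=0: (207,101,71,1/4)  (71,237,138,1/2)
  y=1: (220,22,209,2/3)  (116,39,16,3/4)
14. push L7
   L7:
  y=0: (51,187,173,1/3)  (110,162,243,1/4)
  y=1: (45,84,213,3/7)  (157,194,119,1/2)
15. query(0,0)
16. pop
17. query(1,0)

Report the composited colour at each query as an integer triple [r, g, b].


query (1,1) [L1,L2] — begin 0,0,0
L1 α=1/2: [23/2, 19, 95/2]
L2 α=1/2: [473/4, 121/2, 475/4]
= [118, 60, 119]

at x=0,y=0 over L1,L3:
L1 α=3/8: [45/2, 54, 153/8]
L3 α=6/7: [1845/14, 1446/7, 7641/56]
= [132, 207, 136]

(1,1) stack=L1,L3,L4; from [0,0,0]:
L1 α=1/2: [23/2, 19, 95/2]
L3 α=3/7: [148/7, 607/7, 436/7]
L4 α=1: [152, 233, 176]
→ [152, 233, 176]

(0,1) stack=L1,L3,L4; from [0,0,0]:
after L1 α=1/2: [37, 24, 70]
after L3 α=3/8: [83/2, 267/4, 455/8]
after L4 α=1/2: [351/4, 1183/8, 975/16]
rounded: [88, 148, 61]

query (0,0) [L1,L3,L4] — begin 0,0,0
L1 α=3/8: [45/2, 54, 153/8]
L3 α=6/7: [1845/14, 1446/7, 7641/56]
L4 α=2/5: [8587/70, 1366/7, 5503/56]
= [123, 195, 98]

at x=1,y=0 over L1,L3,L4,L5:
L1 α=1/2: [101, 13, 8]
L3 α=1/4: [485/4, 125/2, 30]
L4 α=1/3: [269/2, 379/3, 76/3]
L5 α=1/7: [873/7, 138, 300/7]
rounded: [125, 138, 43]

at x=0,y=0 over L1,L3,L4,L5,L6,L7:
L1 α=3/8: [45/2, 54, 153/8]
L3 α=6/7: [1845/14, 1446/7, 7641/56]
L4 α=2/5: [8587/70, 1366/7, 5503/56]
L5 α=2/3: [2909/70, 3508/21, 17711/168]
L6 α=1/4: [23217/280, 4215/28, 21687/224]
L7 α=1/3: [10119/140, 6833/42, 41063/336]
rounded: [72, 163, 122]

(1,0) stack=L1,L3,L4,L5,L6; from [0,0,0]:
L1 α=1/2: [101, 13, 8]
L3 α=1/4: [485/4, 125/2, 30]
L4 α=1/3: [269/2, 379/3, 76/3]
L5 α=1/7: [873/7, 138, 300/7]
L6 α=1/2: [685/7, 375/2, 633/7]
= [98, 188, 90]


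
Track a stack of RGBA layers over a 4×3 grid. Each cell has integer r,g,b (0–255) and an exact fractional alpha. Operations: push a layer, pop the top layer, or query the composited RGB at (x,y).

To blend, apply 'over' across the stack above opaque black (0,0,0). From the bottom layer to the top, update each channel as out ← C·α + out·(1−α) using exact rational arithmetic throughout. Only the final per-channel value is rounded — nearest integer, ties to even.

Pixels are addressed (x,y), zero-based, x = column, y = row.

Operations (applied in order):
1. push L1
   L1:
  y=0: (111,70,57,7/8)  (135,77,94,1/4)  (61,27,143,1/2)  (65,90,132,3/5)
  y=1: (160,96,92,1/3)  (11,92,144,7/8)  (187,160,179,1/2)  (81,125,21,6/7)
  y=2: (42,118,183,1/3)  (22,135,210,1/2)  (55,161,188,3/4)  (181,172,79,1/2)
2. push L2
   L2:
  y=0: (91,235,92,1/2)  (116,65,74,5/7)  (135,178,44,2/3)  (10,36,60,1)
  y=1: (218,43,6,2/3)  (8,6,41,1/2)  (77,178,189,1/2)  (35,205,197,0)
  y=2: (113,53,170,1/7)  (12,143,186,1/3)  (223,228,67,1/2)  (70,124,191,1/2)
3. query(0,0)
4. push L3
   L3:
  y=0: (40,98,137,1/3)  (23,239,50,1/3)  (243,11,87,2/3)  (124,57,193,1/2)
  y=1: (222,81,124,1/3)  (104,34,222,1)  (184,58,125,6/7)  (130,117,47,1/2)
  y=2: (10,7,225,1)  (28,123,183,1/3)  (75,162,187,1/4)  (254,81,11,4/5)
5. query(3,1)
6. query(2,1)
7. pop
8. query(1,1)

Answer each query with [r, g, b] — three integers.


query (0,0) [L1,L2] — begin 0,0,0
L1 α=7/8: [777/8, 245/4, 399/8]
L2 α=1/2: [1505/16, 1185/8, 1135/16]
→ [94, 148, 71]

(3,1) stack=L1,L2,L3; from [0,0,0]:
L1 α=6/7: [486/7, 750/7, 18]
L2 α=0: [486/7, 750/7, 18]
L3 α=1/2: [698/7, 1569/14, 65/2]
= [100, 112, 32]

at x=2,y=1 over L1,L2,L3:
L1 α=1/2: [187/2, 80, 179/2]
L2 α=1/2: [341/4, 129, 557/4]
L3 α=6/7: [4757/28, 477/7, 3557/28]
rounded: [170, 68, 127]

at x=1,y=1 over L1,L2:
L1 α=7/8: [77/8, 161/2, 126]
L2 α=1/2: [141/16, 173/4, 167/2]
rounded: [9, 43, 84]


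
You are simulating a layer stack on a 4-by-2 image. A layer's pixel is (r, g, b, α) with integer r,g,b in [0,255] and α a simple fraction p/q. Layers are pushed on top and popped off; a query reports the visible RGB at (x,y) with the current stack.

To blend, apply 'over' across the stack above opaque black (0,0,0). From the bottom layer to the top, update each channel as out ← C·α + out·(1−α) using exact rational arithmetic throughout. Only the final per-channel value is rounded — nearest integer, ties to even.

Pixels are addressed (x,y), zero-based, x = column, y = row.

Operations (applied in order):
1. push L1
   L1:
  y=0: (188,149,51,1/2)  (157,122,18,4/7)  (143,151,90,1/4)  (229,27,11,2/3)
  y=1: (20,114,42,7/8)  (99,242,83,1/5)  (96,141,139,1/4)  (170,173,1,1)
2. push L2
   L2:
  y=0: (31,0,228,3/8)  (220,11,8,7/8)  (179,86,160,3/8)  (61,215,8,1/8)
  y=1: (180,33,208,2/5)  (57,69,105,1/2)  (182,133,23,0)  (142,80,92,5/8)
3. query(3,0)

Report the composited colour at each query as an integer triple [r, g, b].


query (3,0) [L1,L2] — begin 0,0,0
after L1 α=2/3: [458/3, 18, 22/3]
after L2 α=1/8: [3389/24, 341/8, 89/12]
rounded: [141, 43, 7]


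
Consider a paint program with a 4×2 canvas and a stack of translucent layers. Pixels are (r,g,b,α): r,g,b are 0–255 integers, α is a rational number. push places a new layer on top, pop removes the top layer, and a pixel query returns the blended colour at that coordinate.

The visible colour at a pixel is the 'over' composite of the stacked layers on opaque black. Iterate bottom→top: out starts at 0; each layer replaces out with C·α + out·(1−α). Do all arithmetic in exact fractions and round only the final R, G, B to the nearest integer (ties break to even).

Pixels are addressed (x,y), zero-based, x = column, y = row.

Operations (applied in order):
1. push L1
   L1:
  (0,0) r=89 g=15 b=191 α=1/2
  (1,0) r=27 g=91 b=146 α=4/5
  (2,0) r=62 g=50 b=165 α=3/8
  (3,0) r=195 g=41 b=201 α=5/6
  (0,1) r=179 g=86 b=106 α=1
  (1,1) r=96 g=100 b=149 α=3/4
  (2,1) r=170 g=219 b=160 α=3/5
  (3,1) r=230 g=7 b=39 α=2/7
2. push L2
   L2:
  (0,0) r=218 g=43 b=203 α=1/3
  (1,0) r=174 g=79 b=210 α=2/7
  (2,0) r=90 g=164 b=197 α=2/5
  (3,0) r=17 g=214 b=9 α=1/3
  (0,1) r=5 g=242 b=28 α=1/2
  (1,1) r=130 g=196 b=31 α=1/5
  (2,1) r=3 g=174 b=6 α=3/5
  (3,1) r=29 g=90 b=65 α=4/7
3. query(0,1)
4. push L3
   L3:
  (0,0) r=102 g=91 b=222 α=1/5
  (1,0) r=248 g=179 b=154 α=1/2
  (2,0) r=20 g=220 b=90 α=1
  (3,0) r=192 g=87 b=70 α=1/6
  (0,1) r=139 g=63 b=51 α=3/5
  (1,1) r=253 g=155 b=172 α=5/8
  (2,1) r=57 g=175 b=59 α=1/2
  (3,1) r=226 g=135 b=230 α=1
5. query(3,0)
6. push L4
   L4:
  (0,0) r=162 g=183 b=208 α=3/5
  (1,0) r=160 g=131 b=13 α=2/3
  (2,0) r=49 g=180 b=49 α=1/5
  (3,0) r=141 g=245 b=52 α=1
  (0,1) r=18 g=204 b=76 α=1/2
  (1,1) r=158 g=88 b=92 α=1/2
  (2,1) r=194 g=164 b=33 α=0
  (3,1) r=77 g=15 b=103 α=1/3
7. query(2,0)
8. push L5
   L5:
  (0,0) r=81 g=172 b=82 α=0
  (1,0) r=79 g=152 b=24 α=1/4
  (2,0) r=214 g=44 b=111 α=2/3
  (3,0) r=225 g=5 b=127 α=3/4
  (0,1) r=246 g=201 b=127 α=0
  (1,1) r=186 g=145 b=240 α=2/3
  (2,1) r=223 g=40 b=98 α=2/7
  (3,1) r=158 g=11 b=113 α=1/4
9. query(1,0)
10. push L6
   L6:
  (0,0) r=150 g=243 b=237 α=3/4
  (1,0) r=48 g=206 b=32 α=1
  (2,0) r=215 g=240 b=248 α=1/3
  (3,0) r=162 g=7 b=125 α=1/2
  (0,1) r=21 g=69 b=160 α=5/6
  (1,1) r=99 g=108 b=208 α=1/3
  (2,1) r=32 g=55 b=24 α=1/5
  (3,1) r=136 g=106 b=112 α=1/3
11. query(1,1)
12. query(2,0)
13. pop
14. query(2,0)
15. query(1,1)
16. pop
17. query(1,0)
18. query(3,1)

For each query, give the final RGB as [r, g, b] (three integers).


at x=0,y=1 over L1,L2:
after L1 α=1: [179, 86, 106]
after L2 α=1/2: [92, 164, 67]
rounded: [92, 164, 67]

query (3,0) [L1,L2,L3] — begin 0,0,0
+L1 (α=5/6) → [325/2, 205/6, 335/2]
+L2 (α=1/3) → [114, 847/9, 344/3]
+L3 (α=1/6) → [127, 2509/27, 965/9]
rounded: [127, 93, 107]

query (2,0) [L1,L2,L3,L4] — begin 0,0,0
+L1 (α=3/8) → [93/4, 75/4, 495/8]
+L2 (α=2/5) → [999/20, 1537/20, 4637/40]
+L3 (α=1) → [20, 220, 90]
+L4 (α=1/5) → [129/5, 212, 409/5]
→ [26, 212, 82]

query (1,0) [L1,L2,L3,L4,L5] — begin 0,0,0
after L1 α=4/5: [108/5, 364/5, 584/5]
after L2 α=2/7: [456/7, 522/7, 1004/7]
after L3 α=1/2: [1096/7, 1775/14, 1041/7]
after L4 α=2/3: [1112/7, 5443/42, 1223/21]
after L5 α=1/4: [3889/28, 7571/56, 1391/28]
rounded: [139, 135, 50]

(1,1) stack=L1,L2,L3,L4,L5,L6; from [0,0,0]:
after L1 α=3/4: [72, 75, 447/4]
after L2 α=1/5: [418/5, 496/5, 478/5]
after L3 α=5/8: [7579/40, 5363/40, 2867/20]
after L4 α=1/2: [13899/80, 8883/80, 4707/40]
after L5 α=2/3: [14553/80, 32083/240, 7969/40]
after L6 α=1/3: [6171/40, 45043/360, 4043/20]
→ [154, 125, 202]

query (2,0) [L1,L2,L3,L4,L5,L6] — begin 0,0,0
+L1 (α=3/8) → [93/4, 75/4, 495/8]
+L2 (α=2/5) → [999/20, 1537/20, 4637/40]
+L3 (α=1) → [20, 220, 90]
+L4 (α=1/5) → [129/5, 212, 409/5]
+L5 (α=2/3) → [2269/15, 100, 1519/15]
+L6 (α=1/3) → [7763/45, 440/3, 6758/45]
rounded: [173, 147, 150]

at x=2,y=0 over L1,L2,L3,L4,L5:
+L1 (α=3/8) → [93/4, 75/4, 495/8]
+L2 (α=2/5) → [999/20, 1537/20, 4637/40]
+L3 (α=1) → [20, 220, 90]
+L4 (α=1/5) → [129/5, 212, 409/5]
+L5 (α=2/3) → [2269/15, 100, 1519/15]
rounded: [151, 100, 101]

at x=1,y=1 over L1,L2,L3,L4,L5:
after L1 α=3/4: [72, 75, 447/4]
after L2 α=1/5: [418/5, 496/5, 478/5]
after L3 α=5/8: [7579/40, 5363/40, 2867/20]
after L4 α=1/2: [13899/80, 8883/80, 4707/40]
after L5 α=2/3: [14553/80, 32083/240, 7969/40]
rounded: [182, 134, 199]

at x=1,y=0 over L1,L2,L3,L4:
L1 α=4/5: [108/5, 364/5, 584/5]
L2 α=2/7: [456/7, 522/7, 1004/7]
L3 α=1/2: [1096/7, 1775/14, 1041/7]
L4 α=2/3: [1112/7, 5443/42, 1223/21]
= [159, 130, 58]

(3,1) stack=L1,L2,L3,L4; from [0,0,0]:
after L1 α=2/7: [460/7, 2, 78/7]
after L2 α=4/7: [2192/49, 366/7, 2054/49]
after L3 α=1: [226, 135, 230]
after L4 α=1/3: [529/3, 95, 563/3]
rounded: [176, 95, 188]
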